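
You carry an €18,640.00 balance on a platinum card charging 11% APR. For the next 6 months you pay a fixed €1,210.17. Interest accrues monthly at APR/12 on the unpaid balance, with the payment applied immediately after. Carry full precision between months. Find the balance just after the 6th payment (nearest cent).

€12,259.52

Monthly rate r = 11%/12 = 0.916667% = 0.00916667.
Each month: B ← B·(1+r) − €1,210.17.
Month 1: interest €170.87; balance after payment €17,600.70.
Month 2: interest €161.34; balance after payment €16,551.87.
Month 3: interest €151.73; balance after payment €15,493.42.
Month 4: interest €142.02; balance after payment €14,425.27.
Month 5: interest €132.23; balance after payment €13,347.34.
Month 6: interest €122.35; balance after payment €12,259.52.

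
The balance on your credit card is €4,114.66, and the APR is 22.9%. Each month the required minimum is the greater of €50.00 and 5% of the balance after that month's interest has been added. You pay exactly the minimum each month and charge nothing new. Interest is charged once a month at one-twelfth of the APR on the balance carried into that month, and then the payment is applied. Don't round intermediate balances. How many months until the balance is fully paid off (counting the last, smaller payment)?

Monthly rate r = 22.9%/12 = 1.90833% = 0.0190833.
While 5% of the post-interest balance exceeds €50.00, each month B ← (B·(1+r))·(1 − 0.05), i.e. B shrinks by the factor (1+r)·0.95 = 0.96813.
This holds for months 1–45. Entering month 46 the balance is €957.93; 5% of the post-interest balance is now below €50.00, so the flat €50.00 minimum applies from here.
From month 46 a fixed €50.00 at rate r clears €957.93 in 25 more payments. Total: 45 + 25 = 70 months.

70 months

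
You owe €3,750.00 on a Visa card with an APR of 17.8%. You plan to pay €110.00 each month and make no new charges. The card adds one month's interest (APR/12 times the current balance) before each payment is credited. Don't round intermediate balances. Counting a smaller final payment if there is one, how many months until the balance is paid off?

Monthly rate r = 17.8%/12 = 1.48333% = 0.0148333.
Recurrence: B ← B·(1+r) − €110.00.
Month 1: interest €55.62; balance after payment €3,695.62.
Month 2: interest €54.82; balance after payment €3,640.44.
Closed form: n = −ln(1 − rB₀/P)/ln(1+r) = −ln(0.49432)/ln(1.01483) ≈ 47.851, so the balance reaches zero during payment 48.

48 months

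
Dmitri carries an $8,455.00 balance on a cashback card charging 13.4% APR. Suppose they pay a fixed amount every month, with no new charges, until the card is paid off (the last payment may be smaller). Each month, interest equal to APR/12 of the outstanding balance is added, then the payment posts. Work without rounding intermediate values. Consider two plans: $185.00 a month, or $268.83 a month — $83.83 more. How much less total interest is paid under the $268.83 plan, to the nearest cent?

$1,422.51

Monthly rate r = 13.4%/12 = 1.11667% = 0.0111667.
At $185.00/mo: n = ⌈−ln(1 − rB₀/P)/ln(1+r)⌉ = 65 payments (last $56.06); total interest = total paid − $8,455.00 = $3,441.06.
At $268.83/mo: 39 payments (last $258.01); total interest $2,018.55.
Interest saved = $3,441.06 − $2,018.55 = $1,422.51.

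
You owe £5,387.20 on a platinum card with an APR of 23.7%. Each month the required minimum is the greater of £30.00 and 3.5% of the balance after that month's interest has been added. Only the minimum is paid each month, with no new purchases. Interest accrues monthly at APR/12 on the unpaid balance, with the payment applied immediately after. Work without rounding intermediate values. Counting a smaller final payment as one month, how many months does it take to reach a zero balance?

157 months

Monthly rate r = 23.7%/12 = 1.975% = 0.01975.
While 3.5% of the post-interest balance exceeds £30.00, each month B ← (B·(1+r))·(1 − 0.035), i.e. B shrinks by the factor (1+r)·0.965 = 0.98406.
This holds for months 1–116. Entering month 117 the balance is £835.22; 3.5% of the post-interest balance is now below £30.00, so the flat £30.00 minimum applies from here.
From month 117 a fixed £30.00 at rate r clears £835.22 in 41 more payments. Total: 116 + 41 = 157 months.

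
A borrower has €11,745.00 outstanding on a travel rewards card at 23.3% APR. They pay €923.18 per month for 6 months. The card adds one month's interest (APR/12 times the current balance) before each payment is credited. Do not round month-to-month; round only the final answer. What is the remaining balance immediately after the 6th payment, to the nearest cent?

€7,366.44

Monthly rate r = 23.3%/12 = 1.94167% = 0.0194167.
Each month: B ← B·(1+r) − €923.18.
Month 1: interest €228.05; balance after payment €11,049.87.
Month 2: interest €214.55; balance after payment €10,341.24.
Month 3: interest €200.79; balance after payment €9,618.85.
Month 4: interest €186.77; balance after payment €8,882.44.
Month 5: interest €172.47; balance after payment €8,131.73.
Month 6: interest €157.89; balance after payment €7,366.44.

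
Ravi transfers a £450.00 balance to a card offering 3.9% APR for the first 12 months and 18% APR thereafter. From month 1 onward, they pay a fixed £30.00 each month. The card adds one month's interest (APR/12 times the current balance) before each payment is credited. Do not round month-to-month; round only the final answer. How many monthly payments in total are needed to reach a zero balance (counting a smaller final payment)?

16 payments

Promo months 1–12 at r₀ = 3.9%/12 = 0.00325; months 13+ at r₁ = 18%/12 = 0.015.
After month 12: iterate B ← B·(1+r₀) − £30.00 for 12 months → £101.36.
Then at r₁ with £30.00/mo: n₂ = −ln(1 − r₁·B/P)/ln(1+r₁) ≈ 3.49 → 4 more payments.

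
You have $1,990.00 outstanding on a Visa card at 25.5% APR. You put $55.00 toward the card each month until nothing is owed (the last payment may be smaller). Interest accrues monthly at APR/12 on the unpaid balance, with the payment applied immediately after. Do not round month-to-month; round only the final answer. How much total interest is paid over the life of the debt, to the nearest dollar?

$1,841

Monthly rate r = 25.5%/12 = 2.125% = 0.02125.
Payoff takes n = ⌈−ln(1 − rB₀/P)/ln(1+r)⌉ = ⌈69.659⌉ = 70 payments; the last is $36.38.
Total paid = 69·$55.00 + $36.38 = $3,831.38.
Total interest = total paid − principal = $3,831.38 − $1,990.00 = $1,841.38.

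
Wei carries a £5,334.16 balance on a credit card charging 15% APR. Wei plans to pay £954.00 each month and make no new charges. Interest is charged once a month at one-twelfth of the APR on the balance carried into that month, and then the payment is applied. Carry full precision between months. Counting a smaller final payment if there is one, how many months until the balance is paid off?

6 payments

Monthly rate r = 15%/12 = 1.25% = 0.0125.
Recurrence: B ← B·(1+r) − £954.00.
Month 1: interest £66.68; balance after payment £4,446.84.
Month 2: interest £55.59; balance after payment £3,548.42.
Month 3: interest £44.36; balance after payment £2,638.78.
Month 4: interest £32.98; balance after payment £1,717.76.
Month 5: interest £21.47; balance after payment £785.23.
Month 6: interest £9.82; balance after payment £0.00.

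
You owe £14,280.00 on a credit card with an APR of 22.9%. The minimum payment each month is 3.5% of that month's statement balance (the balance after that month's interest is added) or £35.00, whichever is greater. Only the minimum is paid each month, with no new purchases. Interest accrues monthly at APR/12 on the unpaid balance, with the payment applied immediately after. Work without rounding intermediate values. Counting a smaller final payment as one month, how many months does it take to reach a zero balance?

Monthly rate r = 22.9%/12 = 1.90833% = 0.0190833.
While 3.5% of the post-interest balance exceeds £35.00, each month B ← (B·(1+r))·(1 − 0.035), i.e. B shrinks by the factor (1+r)·0.965 = 0.98342.
This holds for months 1–161. Entering month 162 the balance is £966.91; 3.5% of the post-interest balance is now below £35.00, so the flat £35.00 minimum applies from here.
From month 162 a fixed £35.00 at rate r clears £966.91 in 40 more payments. Total: 161 + 40 = 201 months.

201 months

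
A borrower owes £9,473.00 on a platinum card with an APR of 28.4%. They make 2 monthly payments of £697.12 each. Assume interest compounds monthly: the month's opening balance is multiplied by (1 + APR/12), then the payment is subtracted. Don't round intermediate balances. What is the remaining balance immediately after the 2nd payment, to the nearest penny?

Monthly rate r = 28.4%/12 = 2.36667% = 0.0236667.
Each month: B ← B·(1+r) − £697.12.
Month 1: interest £224.19; balance after payment £9,000.07.
Month 2: interest £213.00; balance after payment £8,515.96.

£8,515.96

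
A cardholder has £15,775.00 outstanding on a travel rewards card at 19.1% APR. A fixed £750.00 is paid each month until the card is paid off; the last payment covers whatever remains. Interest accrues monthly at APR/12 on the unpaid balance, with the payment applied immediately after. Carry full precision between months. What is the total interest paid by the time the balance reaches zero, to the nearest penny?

£3,586.44

Monthly rate r = 19.1%/12 = 1.59167% = 0.0159167.
Payoff takes n = ⌈−ln(1 − rB₀/P)/ln(1+r)⌉ = ⌈25.814⌉ = 26 payments; the last is £611.44.
Total paid = 25·£750.00 + £611.44 = £19,361.44.
Total interest = total paid − principal = £19,361.44 − £15,775.00 = £3,586.44.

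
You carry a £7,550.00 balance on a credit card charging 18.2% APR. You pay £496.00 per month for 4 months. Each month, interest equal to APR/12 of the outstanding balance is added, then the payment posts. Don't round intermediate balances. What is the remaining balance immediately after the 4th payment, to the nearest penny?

£5,988.97

Monthly rate r = 18.2%/12 = 1.51667% = 0.0151667.
Each month: B ← B·(1+r) − £496.00.
Month 1: interest £114.51; balance after payment £7,168.51.
Month 2: interest £108.72; balance after payment £6,781.23.
Month 3: interest £102.85; balance after payment £6,388.08.
Month 4: interest £96.89; balance after payment £5,988.97.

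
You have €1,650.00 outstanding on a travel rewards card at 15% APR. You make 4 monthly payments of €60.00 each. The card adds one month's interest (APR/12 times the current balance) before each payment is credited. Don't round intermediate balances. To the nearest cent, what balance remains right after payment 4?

Monthly rate r = 15%/12 = 1.25% = 0.0125.
Each month: B ← B·(1+r) − €60.00.
Month 1: interest €20.62; balance after payment €1,610.62.
Month 2: interest €20.13; balance after payment €1,570.76.
Month 3: interest €19.63; balance after payment €1,530.39.
Month 4: interest €19.13; balance after payment €1,489.52.

€1,489.52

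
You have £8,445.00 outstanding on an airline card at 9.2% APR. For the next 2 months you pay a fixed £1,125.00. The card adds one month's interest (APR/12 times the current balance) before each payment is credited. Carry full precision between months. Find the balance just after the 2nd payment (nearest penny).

£6,316.36

Monthly rate r = 9.2%/12 = 0.766667% = 0.00766667.
Each month: B ← B·(1+r) − £1,125.00.
Month 1: interest £64.74; balance after payment £7,384.75.
Month 2: interest £56.62; balance after payment £6,316.36.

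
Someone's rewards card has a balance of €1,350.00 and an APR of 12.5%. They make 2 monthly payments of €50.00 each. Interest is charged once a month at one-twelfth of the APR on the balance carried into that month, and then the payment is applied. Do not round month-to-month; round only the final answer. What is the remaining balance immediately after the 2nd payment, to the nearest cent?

Monthly rate r = 12.5%/12 = 1.04167% = 0.0104167.
Each month: B ← B·(1+r) − €50.00.
Month 1: interest €14.06; balance after payment €1,314.06.
Month 2: interest €13.69; balance after payment €1,277.75.

€1,277.75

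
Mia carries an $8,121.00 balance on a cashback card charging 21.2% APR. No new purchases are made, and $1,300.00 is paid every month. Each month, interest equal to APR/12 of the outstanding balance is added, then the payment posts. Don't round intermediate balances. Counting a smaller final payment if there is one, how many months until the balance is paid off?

Monthly rate r = 21.2%/12 = 1.76667% = 0.0176667.
Recurrence: B ← B·(1+r) − $1,300.00.
Month 1: interest $143.47; balance after payment $6,964.47.
Month 2: interest $123.04; balance after payment $5,787.51.
Closed form: n = −ln(1 − rB₀/P)/ln(1+r) = −ln(0.88964)/ln(1.01767) ≈ 6.678, so the balance reaches zero during payment 7.

7 months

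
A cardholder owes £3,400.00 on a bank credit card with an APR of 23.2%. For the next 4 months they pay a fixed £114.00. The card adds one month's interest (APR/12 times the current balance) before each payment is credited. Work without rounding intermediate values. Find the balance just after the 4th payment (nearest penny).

Monthly rate r = 23.2%/12 = 1.93333% = 0.0193333.
Each month: B ← B·(1+r) − £114.00.
Month 1: interest £65.73; balance after payment £3,351.73.
Month 2: interest £64.80; balance after payment £3,302.53.
Month 3: interest £63.85; balance after payment £3,252.38.
Month 4: interest £62.88; balance after payment £3,201.26.

£3,201.26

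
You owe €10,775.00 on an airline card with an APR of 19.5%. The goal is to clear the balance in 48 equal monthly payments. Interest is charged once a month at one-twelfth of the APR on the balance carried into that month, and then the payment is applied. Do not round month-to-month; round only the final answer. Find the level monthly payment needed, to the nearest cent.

Monthly rate r = 19.5%/12 = 1.625% = 0.01625.
Level-payment amortization: P = B₀·r / (1 − (1+r)^(−n)) = 10775.00·0.01625 / (1 − 1.01625^(−48)).
Denominator 1 − (1+r)^(−48) = 0.538710906.
P = 175.094 / 0.538710906 ≈ 325.02.

€325.02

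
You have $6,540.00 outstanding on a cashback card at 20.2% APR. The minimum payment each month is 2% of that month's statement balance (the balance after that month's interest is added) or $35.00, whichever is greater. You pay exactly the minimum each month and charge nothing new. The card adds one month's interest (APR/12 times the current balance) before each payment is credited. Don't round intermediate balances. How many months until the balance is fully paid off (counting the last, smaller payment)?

Monthly rate r = 20.2%/12 = 1.68333% = 0.0168333.
While 2% of the post-interest balance exceeds $35.00, each month B ← (B·(1+r))·(1 − 0.02), i.e. B shrinks by the factor (1+r)·0.98 = 0.9965.
This holds for months 1–381. Entering month 382 the balance is $1,717.42; 2% of the post-interest balance is now below $35.00, so the flat $35.00 minimum applies from here.
From month 382 a fixed $35.00 at rate r clears $1,717.42 in 105 more payments. Total: 381 + 105 = 486 months.

486 months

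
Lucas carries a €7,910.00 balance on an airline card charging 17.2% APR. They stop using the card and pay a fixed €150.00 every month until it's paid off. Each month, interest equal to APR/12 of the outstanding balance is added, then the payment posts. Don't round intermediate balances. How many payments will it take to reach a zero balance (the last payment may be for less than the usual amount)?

100 months

Monthly rate r = 17.2%/12 = 1.43333% = 0.0143333.
Recurrence: B ← B·(1+r) − €150.00.
Month 1: interest €113.38; balance after payment €7,873.38.
Month 2: interest €112.85; balance after payment €7,836.23.
Closed form: n = −ln(1 − rB₀/P)/ln(1+r) = −ln(0.24416)/ln(1.01433) ≈ 99.072, so the balance reaches zero during payment 100.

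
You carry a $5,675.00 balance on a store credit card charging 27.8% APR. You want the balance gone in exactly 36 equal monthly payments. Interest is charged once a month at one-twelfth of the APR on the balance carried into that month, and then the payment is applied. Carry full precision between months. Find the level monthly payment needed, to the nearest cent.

Monthly rate r = 27.8%/12 = 2.31667% = 0.0231667.
Level-payment amortization: P = B₀·r / (1 − (1+r)^(−n)) = 5675.00·0.0231667 / (1 − 1.02317^(−36)).
Denominator 1 − (1+r)^(−36) = 0.561539765.
P = 131.471 / 0.561539765 ≈ 234.13.

$234.13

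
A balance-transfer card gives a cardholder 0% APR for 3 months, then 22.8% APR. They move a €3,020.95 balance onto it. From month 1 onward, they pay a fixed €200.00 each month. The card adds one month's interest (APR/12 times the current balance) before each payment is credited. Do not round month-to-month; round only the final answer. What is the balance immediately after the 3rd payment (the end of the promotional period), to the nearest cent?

€2,420.95

Promo months 1–3 at r₀ = 0%/12 = 0; months 4+ at r₁ = 22.8%/12 = 0.019.
After month 3 (no interest yet): B = €3,020.95 − 3·€200.00 = €2,420.95.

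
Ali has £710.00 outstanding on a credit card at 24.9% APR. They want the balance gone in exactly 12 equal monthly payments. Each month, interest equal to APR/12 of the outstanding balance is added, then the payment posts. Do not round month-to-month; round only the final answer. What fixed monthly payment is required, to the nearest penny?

Monthly rate r = 24.9%/12 = 2.075% = 0.02075.
Level-payment amortization: P = B₀·r / (1 − (1+r)^(−n)) = 710.00·0.02075 / (1 − 1.02075^(−12)).
Denominator 1 − (1+r)^(−12) = 0.218430979.
P = 14.7325 / 0.218430979 ≈ 67.45.

£67.45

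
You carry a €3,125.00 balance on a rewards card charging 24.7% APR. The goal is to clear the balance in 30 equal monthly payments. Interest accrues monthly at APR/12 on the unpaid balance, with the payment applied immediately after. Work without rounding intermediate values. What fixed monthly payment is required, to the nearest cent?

Monthly rate r = 24.7%/12 = 2.05833% = 0.0205833.
Level-payment amortization: P = B₀·r / (1 − (1+r)^(−n)) = 3125.00·0.0205833 / (1 − 1.02058^(−30)).
Denominator 1 − (1+r)^(−30) = 0.457317464.
P = 64.3229 / 0.457317464 ≈ 140.65.

€140.65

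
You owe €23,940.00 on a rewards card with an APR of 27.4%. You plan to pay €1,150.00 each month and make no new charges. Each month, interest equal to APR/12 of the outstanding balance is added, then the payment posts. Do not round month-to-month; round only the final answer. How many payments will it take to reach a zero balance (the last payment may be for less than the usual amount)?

Monthly rate r = 27.4%/12 = 2.28333% = 0.0228333.
Recurrence: B ← B·(1+r) − €1,150.00.
Month 1: interest €546.63; balance after payment €23,336.63.
Month 2: interest €532.85; balance after payment €22,719.48.
Closed form: n = −ln(1 − rB₀/P)/ln(1+r) = −ln(0.52467)/ln(1.02283) ≈ 28.569, so the balance reaches zero during payment 29.

29 months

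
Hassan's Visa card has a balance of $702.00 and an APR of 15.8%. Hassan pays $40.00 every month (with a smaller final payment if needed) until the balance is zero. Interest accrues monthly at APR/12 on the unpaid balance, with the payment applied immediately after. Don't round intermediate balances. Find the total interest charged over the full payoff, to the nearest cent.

Monthly rate r = 15.8%/12 = 1.31667% = 0.0131667.
Payoff takes n = ⌈−ln(1 − rB₀/P)/ln(1+r)⌉ = ⌈20.088⌉ = 21 payments; the last is $3.53.
Total paid = 20·$40.00 + $3.53 = $803.53.
Total interest = total paid − principal = $803.53 − $702.00 = $101.53.

$101.53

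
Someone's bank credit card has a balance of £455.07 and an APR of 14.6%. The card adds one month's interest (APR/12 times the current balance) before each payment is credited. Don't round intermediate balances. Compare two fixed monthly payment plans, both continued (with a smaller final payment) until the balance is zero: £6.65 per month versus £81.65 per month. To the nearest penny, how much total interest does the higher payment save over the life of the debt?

£508.65

Monthly rate r = 14.6%/12 = 1.21667% = 0.0121667.
At £6.65/mo: n = ⌈−ln(1 − rB₀/P)/ln(1+r)⌉ = 148 payments (last £5.27); total interest = total paid − £455.07 = £527.75.
At £81.65/mo: 6 payments (last £65.92); total interest £19.10.
Interest saved = £527.75 − £19.10 = £508.65.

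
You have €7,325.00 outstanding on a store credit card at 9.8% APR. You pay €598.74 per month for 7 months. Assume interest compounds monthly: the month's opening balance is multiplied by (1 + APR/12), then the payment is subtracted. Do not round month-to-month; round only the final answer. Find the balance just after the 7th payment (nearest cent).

€3,458.87

Monthly rate r = 9.8%/12 = 0.816667% = 0.00816667.
Each month: B ← B·(1+r) − €598.74.
Month 1: interest €59.82; balance after payment €6,786.08.
Month 2: interest €55.42; balance after payment €6,242.76.
Month 3: interest €50.98; balance after payment €5,695.00.
Month 4: interest €46.51; balance after payment €5,142.77.
Month 5: interest €42.00; balance after payment €4,586.03.
Month 6: interest €37.45; balance after payment €4,024.74.
Month 7: interest €32.87; balance after payment €3,458.87.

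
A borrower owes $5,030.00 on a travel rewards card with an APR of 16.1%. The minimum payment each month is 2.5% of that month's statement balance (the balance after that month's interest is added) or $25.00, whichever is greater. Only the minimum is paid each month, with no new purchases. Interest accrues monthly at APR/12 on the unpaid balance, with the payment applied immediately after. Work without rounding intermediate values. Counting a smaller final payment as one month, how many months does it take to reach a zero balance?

193 months

Monthly rate r = 16.1%/12 = 1.34167% = 0.0134167.
While 2.5% of the post-interest balance exceeds $25.00, each month B ← (B·(1+r))·(1 − 0.025), i.e. B shrinks by the factor (1+r)·0.975 = 0.98808.
This holds for months 1–136. Entering month 137 the balance is $984.85; 2.5% of the post-interest balance is now below $25.00, so the flat $25.00 minimum applies from here.
From month 137 a fixed $25.00 at rate r clears $984.85 in 57 more payments. Total: 136 + 57 = 193 months.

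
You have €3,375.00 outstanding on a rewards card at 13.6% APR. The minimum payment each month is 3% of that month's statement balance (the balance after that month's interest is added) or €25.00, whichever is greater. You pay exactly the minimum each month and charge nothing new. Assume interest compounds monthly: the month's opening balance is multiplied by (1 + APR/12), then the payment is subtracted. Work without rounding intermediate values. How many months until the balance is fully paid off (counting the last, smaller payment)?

115 months

Monthly rate r = 13.6%/12 = 1.13333% = 0.0113333.
While 3% of the post-interest balance exceeds €25.00, each month B ← (B·(1+r))·(1 − 0.03), i.e. B shrinks by the factor (1+r)·0.97 = 0.98099.
This holds for months 1–74. Entering month 75 the balance is €815.76; 3% of the post-interest balance is now below €25.00, so the flat €25.00 minimum applies from here.
From month 75 a fixed €25.00 at rate r clears €815.76 in 41 more payments. Total: 74 + 41 = 115 months.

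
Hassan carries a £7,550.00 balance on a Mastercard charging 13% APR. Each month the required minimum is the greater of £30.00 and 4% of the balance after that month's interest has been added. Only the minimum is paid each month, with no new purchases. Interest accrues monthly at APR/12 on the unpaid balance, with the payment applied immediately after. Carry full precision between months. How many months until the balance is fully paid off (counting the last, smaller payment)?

Monthly rate r = 13%/12 = 1.08333% = 0.0108333.
While 4% of the post-interest balance exceeds £30.00, each month B ← (B·(1+r))·(1 − 0.04), i.e. B shrinks by the factor (1+r)·0.96 = 0.9704.
This holds for months 1–78. Entering month 79 the balance is £724.62; 4% of the post-interest balance is now below £30.00, so the flat £30.00 minimum applies from here.
From month 79 a fixed £30.00 at rate r clears £724.62 in 29 more payments. Total: 78 + 29 = 107 months.

107 months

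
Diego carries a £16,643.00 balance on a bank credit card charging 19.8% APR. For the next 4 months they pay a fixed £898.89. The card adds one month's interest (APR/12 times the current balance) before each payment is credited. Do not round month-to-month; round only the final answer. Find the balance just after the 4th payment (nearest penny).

Monthly rate r = 19.8%/12 = 1.65% = 0.0165.
Each month: B ← B·(1+r) − £898.89.
Month 1: interest £274.61; balance after payment £16,018.72.
Month 2: interest £264.31; balance after payment £15,384.14.
Month 3: interest £253.84; balance after payment £14,739.09.
Month 4: interest £243.19; balance after payment £14,083.39.

£14,083.39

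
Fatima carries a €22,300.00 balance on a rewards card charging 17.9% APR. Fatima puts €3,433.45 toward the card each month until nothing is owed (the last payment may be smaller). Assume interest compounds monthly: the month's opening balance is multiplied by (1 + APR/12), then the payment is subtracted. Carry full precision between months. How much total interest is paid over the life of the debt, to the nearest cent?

Monthly rate r = 17.9%/12 = 1.49167% = 0.0149167.
Payoff takes n = ⌈−ln(1 − rB₀/P)/ln(1+r)⌉ = ⌈6.882⌉ = 7 payments; the last is €3,031.95.
Total paid = 6·€3,433.45 + €3,031.95 = €23,632.65.
Total interest = total paid − principal = €23,632.65 − €22,300.00 = €1,332.65.

€1,332.65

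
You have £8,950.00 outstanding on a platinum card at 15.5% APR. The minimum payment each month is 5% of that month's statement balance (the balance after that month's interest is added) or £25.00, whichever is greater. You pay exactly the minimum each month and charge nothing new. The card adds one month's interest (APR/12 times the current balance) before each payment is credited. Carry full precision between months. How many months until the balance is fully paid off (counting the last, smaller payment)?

Monthly rate r = 15.5%/12 = 1.29167% = 0.0129167.
While 5% of the post-interest balance exceeds £25.00, each month B ← (B·(1+r))·(1 − 0.05), i.e. B shrinks by the factor (1+r)·0.95 = 0.96227.
This holds for months 1–76. Entering month 77 the balance is £481.30; 5% of the post-interest balance is now below £25.00, so the flat £25.00 minimum applies from here.
From month 77 a fixed £25.00 at rate r clears £481.30 in 23 more payments. Total: 76 + 23 = 99 months.

99 months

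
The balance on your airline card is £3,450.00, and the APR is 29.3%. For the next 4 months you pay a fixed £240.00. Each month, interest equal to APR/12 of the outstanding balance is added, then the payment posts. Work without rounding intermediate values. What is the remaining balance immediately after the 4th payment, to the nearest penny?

Monthly rate r = 29.3%/12 = 2.44167% = 0.0244167.
Each month: B ← B·(1+r) − £240.00.
Month 1: interest £84.24; balance after payment £3,294.24.
Month 2: interest £80.43; balance after payment £3,134.67.
Month 3: interest £76.54; balance after payment £2,971.21.
Month 4: interest £72.55; balance after payment £2,803.76.

£2,803.76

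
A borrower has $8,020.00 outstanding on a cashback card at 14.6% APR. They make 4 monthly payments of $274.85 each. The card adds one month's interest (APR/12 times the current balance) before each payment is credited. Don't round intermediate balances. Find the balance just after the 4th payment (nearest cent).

Monthly rate r = 14.6%/12 = 1.21667% = 0.0121667.
Each month: B ← B·(1+r) − $274.85.
Month 1: interest $97.58; balance after payment $7,842.73.
Month 2: interest $95.42; balance after payment $7,663.30.
Month 3: interest $93.24; balance after payment $7,481.68.
Month 4: interest $91.03; balance after payment $7,297.86.

$7,297.86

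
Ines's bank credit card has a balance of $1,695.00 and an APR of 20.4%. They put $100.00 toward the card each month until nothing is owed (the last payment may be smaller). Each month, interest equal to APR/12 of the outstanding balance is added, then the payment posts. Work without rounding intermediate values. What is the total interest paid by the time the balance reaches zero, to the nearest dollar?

Monthly rate r = 20.4%/12 = 1.7% = 0.017.
Payoff takes n = ⌈−ln(1 − rB₀/P)/ln(1+r)⌉ = ⌈20.163⌉ = 21 payments; the last is $16.40.
Total paid = 20·$100.00 + $16.40 = $2,016.40.
Total interest = total paid − principal = $2,016.40 − $1,695.00 = $321.40.

$321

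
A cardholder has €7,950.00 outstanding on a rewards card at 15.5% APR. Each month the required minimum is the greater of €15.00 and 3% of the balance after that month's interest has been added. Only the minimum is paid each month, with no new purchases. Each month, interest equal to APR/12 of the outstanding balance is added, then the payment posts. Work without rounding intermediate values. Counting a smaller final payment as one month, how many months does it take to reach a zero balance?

Monthly rate r = 15.5%/12 = 1.29167% = 0.0129167.
While 3% of the post-interest balance exceeds €15.00, each month B ← (B·(1+r))·(1 − 0.03), i.e. B shrinks by the factor (1+r)·0.97 = 0.98253.
This holds for months 1–158. Entering month 159 the balance is €490.85; 3% of the post-interest balance is now below €15.00, so the flat €15.00 minimum applies from here.
From month 159 a fixed €15.00 at rate r clears €490.85 in 43 more payments. Total: 158 + 43 = 201 months.

201 months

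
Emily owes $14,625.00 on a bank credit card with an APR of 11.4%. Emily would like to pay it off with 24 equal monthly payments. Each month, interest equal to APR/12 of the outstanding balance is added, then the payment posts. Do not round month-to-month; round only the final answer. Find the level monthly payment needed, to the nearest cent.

Monthly rate r = 11.4%/12 = 0.95% = 0.0095.
Level-payment amortization: P = B₀·r / (1 − (1+r)^(−n)) = 14625.00·0.0095 / (1 − 1.0095^(−24)).
Denominator 1 − (1+r)^(−24) = 0.203018498.
P = 138.938 / 0.203018498 ≈ 684.36.

$684.36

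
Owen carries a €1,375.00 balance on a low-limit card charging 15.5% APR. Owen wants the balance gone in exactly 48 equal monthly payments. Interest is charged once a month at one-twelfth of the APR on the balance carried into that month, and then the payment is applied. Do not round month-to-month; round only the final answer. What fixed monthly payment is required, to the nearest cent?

Monthly rate r = 15.5%/12 = 1.29167% = 0.0129167.
Level-payment amortization: P = B₀·r / (1 − (1+r)^(−n)) = 1375.00·0.0129167 / (1 − 1.01292^(−48)).
Denominator 1 − (1+r)^(−48) = 0.459915669.
P = 17.7604 / 0.459915669 ≈ 38.62.

€38.62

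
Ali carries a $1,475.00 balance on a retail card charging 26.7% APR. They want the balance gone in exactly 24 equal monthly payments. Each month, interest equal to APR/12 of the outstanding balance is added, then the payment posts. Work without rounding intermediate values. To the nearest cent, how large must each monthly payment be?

$79.99

Monthly rate r = 26.7%/12 = 2.225% = 0.02225.
Level-payment amortization: P = B₀·r / (1 − (1+r)^(−n)) = 1475.00·0.02225 / (1 − 1.02225^(−24)).
Denominator 1 − (1+r)^(−24) = 0.410302701.
P = 32.8188 / 0.410302701 ≈ 79.99.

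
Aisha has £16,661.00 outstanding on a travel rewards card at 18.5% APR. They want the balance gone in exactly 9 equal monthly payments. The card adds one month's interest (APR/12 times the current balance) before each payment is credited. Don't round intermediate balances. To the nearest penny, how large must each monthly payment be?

Monthly rate r = 18.5%/12 = 1.54167% = 0.0154167.
Level-payment amortization: P = B₀·r / (1 − (1+r)^(−n)) = 16661.00·0.0154167 / (1 − 1.01542^(−9)).
Denominator 1 − (1+r)^(−9) = 0.12863239.
P = 256.857 / 0.12863239 ≈ 1996.83.

£1,996.83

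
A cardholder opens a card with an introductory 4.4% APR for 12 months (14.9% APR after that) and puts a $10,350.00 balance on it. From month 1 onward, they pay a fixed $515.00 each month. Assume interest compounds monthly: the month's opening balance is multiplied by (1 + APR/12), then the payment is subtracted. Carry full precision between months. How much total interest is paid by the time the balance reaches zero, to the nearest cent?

Promo months 1–12 at r₀ = 4.4%/12 = 0.00366667; months 13+ at r₁ = 14.9%/12 = 0.0124167.
After month 12: iterate B ← B·(1+r₀) − $515.00 for 12 months → $4,508.53.
Then at r₁ with $515.00/mo: n₂ = −ln(1 − r₁·B/P)/ln(1+r₁) ≈ 9.33 → 10 more payments.
Total paid = 21·$515.00 + $168.18 = $10,983.18; interest = $10,983.18 − $10,350.00 = $633.18.

$633.18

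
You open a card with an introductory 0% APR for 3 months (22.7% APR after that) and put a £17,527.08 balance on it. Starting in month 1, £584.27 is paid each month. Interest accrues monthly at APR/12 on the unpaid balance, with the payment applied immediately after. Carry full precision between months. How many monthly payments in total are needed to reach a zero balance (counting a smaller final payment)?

Promo months 1–3 at r₀ = 0%/12 = 0; months 4+ at r₁ = 22.7%/12 = 0.0189167.
After month 3 (no interest yet): B = £17,527.08 − 3·£584.27 = £15,774.27.
Then at r₁ with £584.27/mo: n₂ = −ln(1 − r₁·B/P)/ln(1+r₁) ≈ 38.14 → 39 more payments.

42 payments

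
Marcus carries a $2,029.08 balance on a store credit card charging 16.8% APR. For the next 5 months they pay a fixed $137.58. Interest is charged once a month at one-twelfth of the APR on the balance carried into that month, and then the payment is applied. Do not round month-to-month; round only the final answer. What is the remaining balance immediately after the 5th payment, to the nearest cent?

$1,467.72

Monthly rate r = 16.8%/12 = 1.4% = 0.014.
Each month: B ← B·(1+r) − $137.58.
Month 1: interest $28.41; balance after payment $1,919.91.
Month 2: interest $26.88; balance after payment $1,809.21.
Month 3: interest $25.33; balance after payment $1,696.95.
Month 4: interest $23.76; balance after payment $1,583.13.
Month 5: interest $22.16; balance after payment $1,467.72.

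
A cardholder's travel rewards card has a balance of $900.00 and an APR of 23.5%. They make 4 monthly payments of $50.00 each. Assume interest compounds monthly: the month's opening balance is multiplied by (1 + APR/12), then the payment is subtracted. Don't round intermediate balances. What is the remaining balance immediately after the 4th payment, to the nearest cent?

Monthly rate r = 23.5%/12 = 1.95833% = 0.0195833.
Each month: B ← B·(1+r) − $50.00.
Month 1: interest $17.62; balance after payment $867.62.
Month 2: interest $16.99; balance after payment $834.62.
Month 3: interest $16.34; balance after payment $800.96.
Month 4: interest $15.69; balance after payment $766.65.

$766.65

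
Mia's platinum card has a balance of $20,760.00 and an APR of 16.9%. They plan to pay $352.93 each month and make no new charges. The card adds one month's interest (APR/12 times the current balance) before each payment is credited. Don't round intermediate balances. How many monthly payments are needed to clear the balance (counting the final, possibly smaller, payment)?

Monthly rate r = 16.9%/12 = 1.40833% = 0.0140833.
Recurrence: B ← B·(1+r) − $352.93.
Month 1: interest $292.37; balance after payment $20,699.44.
Month 2: interest $291.52; balance after payment $20,638.03.
Closed form: n = −ln(1 − rB₀/P)/ln(1+r) = −ln(0.17159)/ln(1.01408) ≈ 126.037, so the balance reaches zero during payment 127.

127 payments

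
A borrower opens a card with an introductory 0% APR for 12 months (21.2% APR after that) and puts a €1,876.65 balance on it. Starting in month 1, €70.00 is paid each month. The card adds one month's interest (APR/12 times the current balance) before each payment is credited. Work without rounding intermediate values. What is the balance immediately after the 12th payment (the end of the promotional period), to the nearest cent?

Promo months 1–12 at r₀ = 0%/12 = 0; months 13+ at r₁ = 21.2%/12 = 0.0176667.
After month 12 (no interest yet): B = €1,876.65 − 12·€70.00 = €1,036.65.

€1,036.65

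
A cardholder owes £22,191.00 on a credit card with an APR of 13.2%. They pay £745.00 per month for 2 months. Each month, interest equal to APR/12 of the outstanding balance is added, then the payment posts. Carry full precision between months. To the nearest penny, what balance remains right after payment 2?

£21,183.69

Monthly rate r = 13.2%/12 = 1.1% = 0.011.
Each month: B ← B·(1+r) − £745.00.
Month 1: interest £244.10; balance after payment £21,690.10.
Month 2: interest £238.59; balance after payment £21,183.69.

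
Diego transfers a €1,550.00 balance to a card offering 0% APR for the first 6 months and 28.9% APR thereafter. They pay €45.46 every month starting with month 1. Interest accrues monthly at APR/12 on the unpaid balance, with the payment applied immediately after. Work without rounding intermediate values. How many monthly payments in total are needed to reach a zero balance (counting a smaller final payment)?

Promo months 1–6 at r₀ = 0%/12 = 0; months 7+ at r₁ = 28.9%/12 = 0.0240833.
After month 6 (no interest yet): B = €1,550.00 − 6·€45.46 = €1,277.24.
Then at r₁ with €45.46/mo: n₂ = −ln(1 − r₁·B/P)/ln(1+r₁) ≈ 47.44 → 48 more payments.

54 payments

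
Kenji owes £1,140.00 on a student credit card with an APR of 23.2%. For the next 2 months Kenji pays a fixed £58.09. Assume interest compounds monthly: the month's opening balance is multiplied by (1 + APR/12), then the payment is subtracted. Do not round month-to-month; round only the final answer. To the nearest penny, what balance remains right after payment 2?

£1,067.20

Monthly rate r = 23.2%/12 = 1.93333% = 0.0193333.
Each month: B ← B·(1+r) − £58.09.
Month 1: interest £22.04; balance after payment £1,103.95.
Month 2: interest £21.34; balance after payment £1,067.20.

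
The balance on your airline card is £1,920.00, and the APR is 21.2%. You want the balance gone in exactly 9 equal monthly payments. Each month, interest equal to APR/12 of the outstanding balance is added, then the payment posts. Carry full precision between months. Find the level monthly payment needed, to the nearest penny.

Monthly rate r = 21.2%/12 = 1.76667% = 0.0176667.
Level-payment amortization: P = B₀·r / (1 − (1+r)^(−n)) = 1920.00·0.0176667 / (1 − 1.01767^(−9)).
Denominator 1 − (1+r)^(−9) = 0.145818711.
P = 33.92 / 0.145818711 ≈ 232.62.

£232.62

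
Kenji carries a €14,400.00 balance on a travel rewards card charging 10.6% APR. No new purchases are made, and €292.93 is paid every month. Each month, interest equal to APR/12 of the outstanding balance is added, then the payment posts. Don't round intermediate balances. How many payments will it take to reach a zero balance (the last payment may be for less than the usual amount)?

Monthly rate r = 10.6%/12 = 0.883333% = 0.00883333.
Recurrence: B ← B·(1+r) − €292.93.
Month 1: interest €127.20; balance after payment €14,234.27.
Month 2: interest €125.74; balance after payment €14,067.08.
Closed form: n = −ln(1 − rB₀/P)/ln(1+r) = −ln(0.56577)/ln(1.00883) ≈ 64.764, so the balance reaches zero during payment 65.

65 months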